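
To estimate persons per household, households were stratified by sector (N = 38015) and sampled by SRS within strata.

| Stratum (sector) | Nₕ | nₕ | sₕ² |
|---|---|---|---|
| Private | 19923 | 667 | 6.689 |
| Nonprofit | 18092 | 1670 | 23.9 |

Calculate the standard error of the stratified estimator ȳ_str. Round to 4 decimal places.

Var(ȳ_str) = Σₕ Wₕ²(1 − fₕ)sₕ²/nₕ with Wₕ = Nₕ/N, N = 38015.
Private: Wₕ = 0.52408260; term = 0.52408260²·(1 − 0.03347889)·6.689/667 = 0.0026622337.
Nonprofit: Wₕ = 0.47591740; term = 0.47591740²·(1 − 0.09230599)·23.9/1670 = 0.0029422805.
Sum = 0.0056045142.
SE = √(0.0056045142) = 0.0749.

0.0749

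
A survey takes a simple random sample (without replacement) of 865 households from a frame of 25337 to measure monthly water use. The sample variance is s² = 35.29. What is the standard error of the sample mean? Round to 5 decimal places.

0.19851

Under SRS without replacement, Var(ȳ) = (1 − f)·s²/n with f = n/N = 865/25337 = 0.03413980.
Var(ȳ) = (1 − 0.03413980)·35.29/865 = 0.96586020·0.040797688 = 0.039404863.
SE(ȳ) = √(0.039404863) = 0.19851.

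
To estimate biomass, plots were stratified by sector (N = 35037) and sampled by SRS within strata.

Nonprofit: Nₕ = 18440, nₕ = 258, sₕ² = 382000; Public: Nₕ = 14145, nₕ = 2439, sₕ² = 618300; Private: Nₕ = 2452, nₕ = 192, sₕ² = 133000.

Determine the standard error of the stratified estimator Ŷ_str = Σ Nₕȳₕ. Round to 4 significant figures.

736400

Var(Ŷ_str) = Σₕ Nₕ²(1 − fₕ)sₕ²/nₕ.
Nonprofit: 18440²·(1 − 258/18440)·382000/258 = 4.9641652 × 10^11.
Public: 14145²·(1 − 2439/14145)·618300/2439 = 4.1975794 × 10^10.
Private: 2452²·(1 − 192/2452)·133000/192 = 3.8386571 × 10^9.
Sum = 5.4223097 × 10^11.
SE = √(5.4223097 × 10^11) = 736400.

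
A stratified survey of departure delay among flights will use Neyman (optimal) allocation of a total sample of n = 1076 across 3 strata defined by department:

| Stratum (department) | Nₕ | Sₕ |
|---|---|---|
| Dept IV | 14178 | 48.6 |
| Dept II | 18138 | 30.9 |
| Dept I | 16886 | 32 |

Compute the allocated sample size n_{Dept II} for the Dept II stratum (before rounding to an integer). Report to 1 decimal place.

Neyman allocation: nₕ = n·NₕSₕ / Σⱼ NⱼSⱼ.
Σ NⱼSⱼ = 14178·48.6 + 18138·30.9 + 16886·32 = 1.789867 × 10^6.
n_{Dept II} = 1076·18138·30.9 / (1.789867 × 10^6) = 336.9.

336.9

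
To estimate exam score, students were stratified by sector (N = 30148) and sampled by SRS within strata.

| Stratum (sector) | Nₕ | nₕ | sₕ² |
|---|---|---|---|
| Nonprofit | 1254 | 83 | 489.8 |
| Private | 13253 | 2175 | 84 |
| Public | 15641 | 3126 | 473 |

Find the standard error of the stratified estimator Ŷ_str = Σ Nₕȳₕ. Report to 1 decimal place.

Var(Ŷ_str) = Σₕ Nₕ²(1 − fₕ)sₕ²/nₕ.
Nonprofit: 1254²·(1 − 83/1254)·489.8/83 = 8.6655298 × 10^6.
Private: 13253²·(1 − 2175/13253)·84/2175 = 5.6701635 × 10^6.
Public: 15641²·(1 − 3126/15641)·473/3126 = 2.9618805 × 10^7.
Sum = 4.3954498 × 10^7.
SE = √(4.3954498 × 10^7) = 6629.8.

6629.8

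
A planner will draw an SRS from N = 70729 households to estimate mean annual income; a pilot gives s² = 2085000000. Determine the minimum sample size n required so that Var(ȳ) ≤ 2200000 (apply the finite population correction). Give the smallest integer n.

Without fpc, n₀ = s²/D = 2085000000/2200000 = 947.7273.
With fpc, (1 − n/N)·s²/n ≤ D requires n ≥ n₀/(1 + n₀/N) = 947.7273/(1 + 947.7273/70729) = 935.1962.
Rounding up, n = 936.

936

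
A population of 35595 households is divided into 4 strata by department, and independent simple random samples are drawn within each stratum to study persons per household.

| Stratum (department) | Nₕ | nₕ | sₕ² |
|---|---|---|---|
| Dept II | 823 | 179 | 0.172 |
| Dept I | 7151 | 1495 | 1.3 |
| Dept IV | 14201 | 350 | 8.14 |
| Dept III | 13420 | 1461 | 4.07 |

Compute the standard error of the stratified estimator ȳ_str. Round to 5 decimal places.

0.06318

Var(ȳ_str) = Σₕ Wₕ²(1 − fₕ)sₕ²/nₕ with Wₕ = Nₕ/N, N = 35595.
Dept II: Wₕ = 0.02312122; term = 0.02312122²·(1 − 0.21749696)·0.172/179 = 4.0196027 × 10^-7.
Dept I: Wₕ = 0.20089900; term = 0.20089900²·(1 − 0.20906167)·1.3/1495 = 2.7758778 × 10^-5.
Dept IV: Wₕ = 0.39896053; term = 0.39896053²·(1 − 0.02464615)·8.14/350 = 0.0036105921.
Dept III: Wₕ = 0.37701924; term = 0.37701924²·(1 − 0.10886736)·4.07/1461 = 3.5286906 × 10^-4.
Sum = 0.0039916219.
SE = √(0.0039916219) = 0.06318.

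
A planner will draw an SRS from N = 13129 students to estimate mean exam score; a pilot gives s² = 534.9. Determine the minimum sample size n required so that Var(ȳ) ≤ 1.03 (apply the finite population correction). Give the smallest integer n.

Without fpc, n₀ = s²/D = 534.9/1.03 = 519.3204.
With fpc, (1 − n/N)·s²/n ≤ D requires n ≥ n₀/(1 + n₀/N) = 519.3204/(1 + 519.3204/13129) = 499.5602.
Rounding up, n = 500.

500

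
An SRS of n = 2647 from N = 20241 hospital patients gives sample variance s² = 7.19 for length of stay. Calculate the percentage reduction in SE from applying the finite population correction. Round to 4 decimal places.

6.7677

f = n/N = 2647/20241 = 0.13077417.
SE_no-fpc = √(s²/n) = 0.052117968; SE_fpc = √((1−f)s²/n) = 0.048590771.
Ratio = √(1−f) = 0.93232281. Reduction = 100·(1 − 0.93232281) = 6.7677%.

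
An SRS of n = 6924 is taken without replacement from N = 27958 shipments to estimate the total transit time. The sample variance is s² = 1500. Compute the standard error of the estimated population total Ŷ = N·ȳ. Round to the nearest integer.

Var(Ŷ) = N²·Var(ȳ) = N²·(1 − n/N)·s²/n.
f = 6924/27958 = 0.24765720; Var(ȳ) = 0.75234280·1500/6924 = 0.16298588.
Var(Ŷ) = 27958² · 0.16298588 = 1.2739787 × 10^8.
SE(Ŷ) = √(1.2739787 × 10^8) = 11287.

11287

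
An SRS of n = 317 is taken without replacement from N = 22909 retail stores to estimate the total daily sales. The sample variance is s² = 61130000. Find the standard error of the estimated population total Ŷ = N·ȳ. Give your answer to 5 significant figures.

9.9903 × 10^6

Var(Ŷ) = N²·Var(ȳ) = N²·(1 − n/N)·s²/n.
f = 317/22909 = 0.01383736; Var(ȳ) = 0.98616264·61130000/317 = 190170.73.
Var(Ŷ) = 22909² · 190170.73 = 9.9805836 × 10^13.
SE(Ŷ) = √(9.9805836 × 10^13) = 9.9903 × 10^6.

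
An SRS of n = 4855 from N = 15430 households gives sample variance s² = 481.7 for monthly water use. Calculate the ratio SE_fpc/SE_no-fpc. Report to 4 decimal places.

0.8279

f = n/N = 4855/15430 = 0.31464679.
SE_no-fpc = √(s²/n) = 0.31498778; SE_fpc = √((1−f)s²/n) = 0.26076598.
Ratio = √(1−f) = 0.82786062.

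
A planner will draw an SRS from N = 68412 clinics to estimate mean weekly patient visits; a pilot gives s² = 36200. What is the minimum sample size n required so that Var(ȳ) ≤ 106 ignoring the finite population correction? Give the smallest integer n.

342

Without fpc, n₀ = s²/D = 36200/106 = 341.5094.
Rounding up, n = 342.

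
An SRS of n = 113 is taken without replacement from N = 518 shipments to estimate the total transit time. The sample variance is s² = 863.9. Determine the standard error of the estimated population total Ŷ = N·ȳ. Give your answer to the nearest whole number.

Var(Ŷ) = N²·Var(ȳ) = N²·(1 − n/N)·s²/n.
f = 113/518 = 0.21814672; Var(ȳ) = 0.78185328·863.9/113 = 5.9773721.
Var(Ŷ) = 518² · 5.9773721 = 1.6038724 × 10^6.
SE(Ŷ) = √(1.6038724 × 10^6) = 1266.

1266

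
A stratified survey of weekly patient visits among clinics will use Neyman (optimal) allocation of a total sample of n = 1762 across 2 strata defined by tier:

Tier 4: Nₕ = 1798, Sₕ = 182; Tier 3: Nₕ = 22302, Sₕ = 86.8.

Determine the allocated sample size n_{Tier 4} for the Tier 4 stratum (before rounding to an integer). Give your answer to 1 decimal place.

Neyman allocation: nₕ = n·NₕSₕ / Σⱼ NⱼSⱼ.
Σ NⱼSⱼ = 1798·182 + 22302·86.8 = 2.2630496 × 10^6.
n_{Tier 4} = 1762·1798·182 / (2.2630496 × 10^6) = 254.8.

254.8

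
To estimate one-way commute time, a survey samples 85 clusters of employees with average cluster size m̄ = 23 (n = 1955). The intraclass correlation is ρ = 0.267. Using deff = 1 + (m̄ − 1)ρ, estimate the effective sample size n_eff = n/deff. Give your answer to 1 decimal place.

deff = 1 + (23 − 1)·0.267 = 1 + 5.874 = 6.874.
n_eff = 1955 / 6.874 = 284.4.

284.4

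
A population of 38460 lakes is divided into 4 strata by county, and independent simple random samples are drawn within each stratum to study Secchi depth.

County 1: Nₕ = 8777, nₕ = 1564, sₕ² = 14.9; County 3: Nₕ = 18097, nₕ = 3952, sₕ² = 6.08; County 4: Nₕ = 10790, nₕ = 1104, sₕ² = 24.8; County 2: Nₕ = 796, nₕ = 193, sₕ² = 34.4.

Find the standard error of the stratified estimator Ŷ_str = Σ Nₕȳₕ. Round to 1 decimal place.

Var(Ŷ_str) = Σₕ Nₕ²(1 − fₕ)sₕ²/nₕ.
County 1: 8777²·(1 − 1564/8777)·14.9/1564 = 603130.86.
County 3: 18097²·(1 − 3952/18097)·6.08/3952 = 393818.56.
County 4: 10790²·(1 − 1104/10790)·24.8/1104 = 2.347732 × 10^6.
County 2: 796²·(1 − 193/796)·34.4/193 = 85552.265.
Sum = 3.4302337 × 10^6.
SE = √(3.4302337 × 10^6) = 1852.1.

1852.1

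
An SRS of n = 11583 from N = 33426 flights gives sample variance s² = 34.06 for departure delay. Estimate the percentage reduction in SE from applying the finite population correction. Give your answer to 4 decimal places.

19.1623

f = n/N = 11583/33426 = 0.34652666.
SE_no-fpc = √(s²/n) = 0.054226527; SE_fpc = √((1−f)s²/n) = 0.043835477.
Ratio = √(1−f) = 0.80837698. Reduction = 100·(1 − 0.80837698) = 19.1623%.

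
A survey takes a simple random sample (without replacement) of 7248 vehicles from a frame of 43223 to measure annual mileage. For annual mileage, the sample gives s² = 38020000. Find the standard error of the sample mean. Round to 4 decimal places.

66.0754

Under SRS without replacement, Var(ȳ) = (1 − f)·s²/n with f = n/N = 7248/43223 = 0.16768850.
Var(ȳ) = (1 − 0.16768850)·38020000/7248 = 0.83231150·5245.585 = 4365.9607.
SE(ȳ) = √(4365.9607) = 66.0754.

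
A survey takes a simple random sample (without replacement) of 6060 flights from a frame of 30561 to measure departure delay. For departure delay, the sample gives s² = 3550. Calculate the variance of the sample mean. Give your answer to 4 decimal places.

0.4696

Under SRS without replacement, Var(ȳ) = (1 − f)·s²/n with f = n/N = 6060/30561 = 0.19829194.
Var(ȳ) = (1 − 0.19829194)·3550/6060 = 0.80170806·0.58580858 = 0.46964746.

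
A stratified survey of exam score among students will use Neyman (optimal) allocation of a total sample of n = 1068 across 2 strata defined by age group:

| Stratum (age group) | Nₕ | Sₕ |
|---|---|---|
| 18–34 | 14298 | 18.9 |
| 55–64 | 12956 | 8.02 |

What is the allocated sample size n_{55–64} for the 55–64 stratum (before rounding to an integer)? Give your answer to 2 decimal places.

296.61

Neyman allocation: nₕ = n·NₕSₕ / Σⱼ NⱼSⱼ.
Σ NⱼSⱼ = 14298·18.9 + 12956·8.02 = 374139.32.
n_{55–64} = 1068·12956·8.02 / 374139.32 = 296.61.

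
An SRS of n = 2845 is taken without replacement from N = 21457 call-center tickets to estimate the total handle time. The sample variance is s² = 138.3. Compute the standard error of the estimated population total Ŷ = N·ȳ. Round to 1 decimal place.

4406.1

Var(Ŷ) = N²·Var(ȳ) = N²·(1 − n/N)·s²/n.
f = 2845/21457 = 0.13259076; Var(ȳ) = 0.86740924·138.3/2845 = 0.04216615.
Var(Ŷ) = 21457² · 0.04216615 = 1.9413416 × 10^7.
SE(Ŷ) = √(1.9413416 × 10^7) = 4406.1.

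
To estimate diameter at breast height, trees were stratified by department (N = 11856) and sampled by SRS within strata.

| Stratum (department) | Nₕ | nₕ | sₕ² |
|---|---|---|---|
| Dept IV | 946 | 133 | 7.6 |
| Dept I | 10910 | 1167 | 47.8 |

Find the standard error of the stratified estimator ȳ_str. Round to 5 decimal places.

Var(ȳ_str) = Σₕ Wₕ²(1 − fₕ)sₕ²/nₕ with Wₕ = Nₕ/N, N = 11856.
Dept IV: Wₕ = 0.07979082; term = 0.07979082²·(1 − 0.14059197)·7.6/133 = 3.1265635 × 10^-4.
Dept I: Wₕ = 0.92020918; term = 0.92020918²·(1 − 0.10696609)·47.8/1167 = 0.030974058.
Sum = 0.031286714.
SE = √(0.031286714) = 0.17688.

0.17688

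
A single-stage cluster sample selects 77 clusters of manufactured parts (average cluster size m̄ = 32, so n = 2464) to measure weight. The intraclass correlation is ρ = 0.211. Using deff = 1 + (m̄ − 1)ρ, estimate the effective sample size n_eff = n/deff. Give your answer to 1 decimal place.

326.7

deff = 1 + (32 − 1)·0.211 = 1 + 6.541 = 7.541.
n_eff = 2464 / 7.541 = 326.7.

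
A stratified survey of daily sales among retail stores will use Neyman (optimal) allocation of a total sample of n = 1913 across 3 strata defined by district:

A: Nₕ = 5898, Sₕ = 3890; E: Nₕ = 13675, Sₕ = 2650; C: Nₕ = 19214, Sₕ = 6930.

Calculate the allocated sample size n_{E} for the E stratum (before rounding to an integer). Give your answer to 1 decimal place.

Neyman allocation: nₕ = n·NₕSₕ / Σⱼ NⱼSⱼ.
Σ NⱼSⱼ = 5898·3890 + 13675·2650 + 19214·6930 = 1.9233499 × 10^8.
n_{E} = 1913·13675·2650 / (1.9233499 × 10^8) = 360.4.

360.4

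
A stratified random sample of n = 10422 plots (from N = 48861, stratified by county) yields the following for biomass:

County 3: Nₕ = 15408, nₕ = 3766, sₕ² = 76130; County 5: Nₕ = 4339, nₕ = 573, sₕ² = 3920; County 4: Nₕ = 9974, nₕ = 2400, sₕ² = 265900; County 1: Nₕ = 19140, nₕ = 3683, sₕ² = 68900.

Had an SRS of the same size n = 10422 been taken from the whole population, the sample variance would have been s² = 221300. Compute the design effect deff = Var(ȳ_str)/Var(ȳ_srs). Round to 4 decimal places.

0.4424

Var(ȳ_str) = Σ Wₕ²(1−fₕ)sₕ²/nₕ with Wₕ = Nₕ/48861:
  County 3: (15408/48861)²·(1−3766/15408)·76130/3766 = 1.5188842
  County 5: (4339/48861)²·(1−573/4339)·3920/573 = 0.046824884
  County 4: (9974/48861)²·(1−2400/9974)·265900/2400 = 3.5057186
  County 1: (19140/48861)²·(1−3683/19140)·68900/3683 = 2.3182483
  → Var(ȳ_str) = 7.389676.
Var(ȳ_srs) = (1 − 10422/48861)·221300/10422 = 16.704754.
deff = 7.389676 / 16.704754 = 0.4424.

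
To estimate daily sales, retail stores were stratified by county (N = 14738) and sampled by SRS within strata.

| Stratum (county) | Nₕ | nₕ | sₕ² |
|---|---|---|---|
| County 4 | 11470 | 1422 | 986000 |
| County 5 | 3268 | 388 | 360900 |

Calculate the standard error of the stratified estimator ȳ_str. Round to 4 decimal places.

Var(ȳ_str) = Σₕ Wₕ²(1 − fₕ)sₕ²/nₕ with Wₕ = Nₕ/N, N = 14738.
County 4: Wₕ = 0.77826028; term = 0.77826028²·(1 − 0.12397559)·986000/1422 = 367.91141.
County 5: Wₕ = 0.22173972; term = 0.22173972²·(1 − 0.11872705)·360900/388 = 40.304412.
Sum = 408.21582.
SE = √(408.21582) = 20.2044.

20.2044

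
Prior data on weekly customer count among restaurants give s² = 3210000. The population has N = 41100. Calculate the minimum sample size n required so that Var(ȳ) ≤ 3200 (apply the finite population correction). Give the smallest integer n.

Without fpc, n₀ = s²/D = 3210000/3200 = 1003.1250.
With fpc, (1 − n/N)·s²/n ≤ D requires n ≥ n₀/(1 + n₀/N) = 1003.1250/(1 + 1003.1250/41100) = 979.2251.
Rounding up, n = 980.

980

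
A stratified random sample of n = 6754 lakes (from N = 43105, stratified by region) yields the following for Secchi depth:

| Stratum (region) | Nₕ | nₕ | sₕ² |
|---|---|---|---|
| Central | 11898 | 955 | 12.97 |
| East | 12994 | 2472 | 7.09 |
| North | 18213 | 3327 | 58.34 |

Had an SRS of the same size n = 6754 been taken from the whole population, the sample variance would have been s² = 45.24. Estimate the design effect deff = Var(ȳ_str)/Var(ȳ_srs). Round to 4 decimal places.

Var(ȳ_str) = Σ Wₕ²(1−fₕ)sₕ²/nₕ with Wₕ = Nₕ/43105:
  Central: (11898/43105)²·(1−955/11898)·12.97/955 = 9.5168159 × 10^-4
  East: (12994/43105)²·(1−2472/12994)·7.09/2472 = 2.1104916 × 10^-4
  North: (18213/43105)²·(1−3327/18213)·58.34/3327 = 0.0025586909
  → Var(ȳ_str) = 0.0037214217.
Var(ȳ_srs) = (1 − 6754/43105)·45.24/6754 = 0.0056487227.
deff = 0.0037214217 / 0.0056487227 = 0.6588.

0.6588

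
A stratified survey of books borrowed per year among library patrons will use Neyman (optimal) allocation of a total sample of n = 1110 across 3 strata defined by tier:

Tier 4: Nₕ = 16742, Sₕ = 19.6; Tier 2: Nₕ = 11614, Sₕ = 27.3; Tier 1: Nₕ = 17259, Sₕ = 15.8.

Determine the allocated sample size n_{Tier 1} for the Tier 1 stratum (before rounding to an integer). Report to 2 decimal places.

329.76

Neyman allocation: nₕ = n·NₕSₕ / Σⱼ NⱼSⱼ.
Σ NⱼSⱼ = 16742·19.6 + 11614·27.3 + 17259·15.8 = 917897.6.
n_{Tier 1} = 1110·17259·15.8 / 917897.6 = 329.76.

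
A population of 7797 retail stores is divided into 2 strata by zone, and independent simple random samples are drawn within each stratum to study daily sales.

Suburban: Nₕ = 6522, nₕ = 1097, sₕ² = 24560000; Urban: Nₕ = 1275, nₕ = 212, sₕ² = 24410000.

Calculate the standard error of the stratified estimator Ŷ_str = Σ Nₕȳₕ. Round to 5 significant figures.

Var(Ŷ_str) = Σₕ Nₕ²(1 − fₕ)sₕ²/nₕ.
Suburban: 6522²·(1 − 1097/6522)·24560000/1097 = 7.921406 × 10^11.
Urban: 1275²·(1 − 212/1275)·24410000/212 = 1.5605417 × 10^11.
Sum = 9.4819477 × 10^11.
SE = √(9.4819477 × 10^11) = 973750.

973750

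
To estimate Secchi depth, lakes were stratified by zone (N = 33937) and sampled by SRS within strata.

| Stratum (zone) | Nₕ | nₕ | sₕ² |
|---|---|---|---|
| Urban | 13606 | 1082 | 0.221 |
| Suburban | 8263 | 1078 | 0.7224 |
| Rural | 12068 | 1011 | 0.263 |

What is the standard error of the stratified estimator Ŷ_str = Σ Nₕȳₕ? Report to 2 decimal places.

Var(Ŷ_str) = Σₕ Nₕ²(1 − fₕ)sₕ²/nₕ.
Urban: 13606²·(1 − 1082/13606)·0.221/1082 = 34804.752.
Suburban: 8263²·(1 − 1078/8263)·0.7224/1078 = 39785.379.
Rural: 12068²·(1 − 1011/12068)·0.263/1011 = 34711.806.
Sum = 109301.94.
SE = √(109301.94) = 330.61.

330.61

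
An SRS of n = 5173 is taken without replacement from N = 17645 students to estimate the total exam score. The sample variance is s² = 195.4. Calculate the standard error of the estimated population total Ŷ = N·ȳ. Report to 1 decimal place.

Var(Ŷ) = N²·Var(ȳ) = N²·(1 − n/N)·s²/n.
f = 5173/17645 = 0.29317087; Var(ȳ) = 0.70682913·195.4/5173 = 0.026699094.
Var(Ŷ) = 17645² · 0.026699094 = 8.3126568 × 10^6.
SE(Ŷ) = √(8.3126568 × 10^6) = 2883.2.

2883.2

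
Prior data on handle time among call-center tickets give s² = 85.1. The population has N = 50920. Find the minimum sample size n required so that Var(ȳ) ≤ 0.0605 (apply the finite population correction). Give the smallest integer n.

Without fpc, n₀ = s²/D = 85.1/0.0605 = 1406.6116.
With fpc, (1 − n/N)·s²/n ≤ D requires n ≥ n₀/(1 + n₀/N) = 1406.6116/(1 + 1406.6116/50920) = 1368.7999.
Rounding up, n = 1369.

1369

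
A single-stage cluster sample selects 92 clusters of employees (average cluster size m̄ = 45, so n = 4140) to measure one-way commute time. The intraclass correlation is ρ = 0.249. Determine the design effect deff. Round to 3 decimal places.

11.956

deff = 1 + (45 − 1)·0.249 = 1 + 10.956 = 11.956.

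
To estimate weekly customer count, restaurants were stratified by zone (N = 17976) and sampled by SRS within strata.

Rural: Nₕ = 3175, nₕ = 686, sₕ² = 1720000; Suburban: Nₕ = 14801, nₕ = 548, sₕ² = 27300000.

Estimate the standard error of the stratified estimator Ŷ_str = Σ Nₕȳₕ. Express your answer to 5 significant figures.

Var(Ŷ_str) = Σₕ Nₕ²(1 − fₕ)sₕ²/nₕ.
Rural: 3175²·(1 − 686/3175)·1720000/686 = 1.9814036 × 10^10.
Suburban: 14801²·(1 − 548/14801)·27300000/548 = 1.0509437 × 10^13.
Sum = 1.0529251 × 10^13.
SE = √(1.0529251 × 10^13) = 3.2449 × 10^6.

3.2449 × 10^6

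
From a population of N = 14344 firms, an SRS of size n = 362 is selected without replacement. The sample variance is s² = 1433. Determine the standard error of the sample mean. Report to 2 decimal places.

1.96

Under SRS without replacement, Var(ȳ) = (1 − f)·s²/n with f = n/N = 362/14344 = 0.02523703.
Var(ȳ) = (1 − 0.02523703)·1433/362 = 0.97476297·3.9585635 = 3.8586611.
SE(ȳ) = √(3.8586611) = 1.96.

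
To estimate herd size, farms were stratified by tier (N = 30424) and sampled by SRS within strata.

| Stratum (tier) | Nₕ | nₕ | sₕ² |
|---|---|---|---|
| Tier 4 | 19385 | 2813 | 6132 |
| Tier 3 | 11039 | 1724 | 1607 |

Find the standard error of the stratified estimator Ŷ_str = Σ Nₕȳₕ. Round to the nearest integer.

28216

Var(Ŷ_str) = Σₕ Nₕ²(1 − fₕ)sₕ²/nₕ.
Tier 4: 19385²·(1 − 2813/19385)·6132/2813 = 7.0028229 × 10^8.
Tier 3: 11039²·(1 − 1724/11039)·1607/1724 = 9.5849799 × 10^7.
Sum = 7.9613209 × 10^8.
SE = √(7.9613209 × 10^8) = 28216.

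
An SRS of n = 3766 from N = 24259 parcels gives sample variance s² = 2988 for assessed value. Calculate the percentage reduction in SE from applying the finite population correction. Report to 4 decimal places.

f = n/N = 3766/24259 = 0.15524135.
SE_no-fpc = √(s²/n) = 0.89073833; SE_fpc = √((1−f)s²/n) = 0.8186843.
Ratio = √(1−f) = 0.91910753. Reduction = 100·(1 − 0.91910753) = 8.0892%.

8.0892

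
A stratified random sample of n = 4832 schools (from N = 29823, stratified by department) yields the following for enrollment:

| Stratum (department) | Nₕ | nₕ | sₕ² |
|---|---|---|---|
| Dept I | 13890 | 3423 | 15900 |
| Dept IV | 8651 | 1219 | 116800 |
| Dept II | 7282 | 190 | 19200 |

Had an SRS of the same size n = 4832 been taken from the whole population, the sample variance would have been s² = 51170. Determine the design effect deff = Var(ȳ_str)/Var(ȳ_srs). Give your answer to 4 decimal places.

Var(ȳ_str) = Σ Wₕ²(1−fₕ)sₕ²/nₕ with Wₕ = Nₕ/29823:
  Dept I: (13890/29823)²·(1−3423/13890)·15900/3423 = 0.75929762
  Dept IV: (8651/29823)²·(1−1219/8651)·116800/1219 = 6.9264147
  Dept II: (7282/29823)²·(1−190/7282)·19200/190 = 5.8676523
  → Var(ȳ_str) = 13.553365.
Var(ȳ_srs) = (1 − 4832/29823)·51170/4832 = 8.8740281.
deff = 13.553365 / 8.8740281 = 1.5273.

1.5273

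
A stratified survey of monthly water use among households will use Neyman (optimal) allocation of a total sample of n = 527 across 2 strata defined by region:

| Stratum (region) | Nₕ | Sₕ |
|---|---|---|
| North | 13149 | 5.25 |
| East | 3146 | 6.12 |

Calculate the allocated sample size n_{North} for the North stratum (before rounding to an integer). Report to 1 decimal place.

412.1

Neyman allocation: nₕ = n·NₕSₕ / Σⱼ NⱼSⱼ.
Σ NⱼSⱼ = 13149·5.25 + 3146·6.12 = 88285.77.
n_{North} = 527·13149·5.25 / 88285.77 = 412.1.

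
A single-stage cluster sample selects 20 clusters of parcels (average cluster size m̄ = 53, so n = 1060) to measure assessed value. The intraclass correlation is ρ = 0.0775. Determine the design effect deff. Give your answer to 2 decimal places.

5.03

deff = 1 + (53 − 1)·0.0775 = 1 + 4.03 = 5.03.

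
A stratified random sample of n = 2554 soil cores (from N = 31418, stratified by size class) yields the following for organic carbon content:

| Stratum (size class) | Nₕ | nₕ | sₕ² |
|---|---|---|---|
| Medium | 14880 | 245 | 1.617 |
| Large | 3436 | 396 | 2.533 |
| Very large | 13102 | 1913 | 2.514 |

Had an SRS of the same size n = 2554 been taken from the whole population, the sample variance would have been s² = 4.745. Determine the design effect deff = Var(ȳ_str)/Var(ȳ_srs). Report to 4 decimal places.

Var(ȳ_str) = Σ Wₕ²(1−fₕ)sₕ²/nₕ with Wₕ = Nₕ/31418:
  Medium: (14880/31418)²·(1−245/14880)·1.617/245 = 0.0014560709
  Large: (3436/31418)²·(1−396/3436)·2.533/396 = 6.7687687 × 10^-5
  Very large: (13102/31418)²·(1−1913/13102)·2.514/1913 = 1.9517406 × 10^-4
  → Var(ȳ_str) = 0.0017189326.
Var(ȳ_srs) = (1 − 2554/31418)·4.745/2554 = 0.0017068419.
deff = 0.0017189326 / 0.0017068419 = 1.0071.

1.0071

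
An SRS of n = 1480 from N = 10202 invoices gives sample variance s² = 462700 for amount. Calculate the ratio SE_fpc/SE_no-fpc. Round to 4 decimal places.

0.9246

f = n/N = 1480/10202 = 0.14506959.
SE_no-fpc = √(s²/n) = 17.681491; SE_fpc = √((1−f)s²/n) = 16.348739.
Ratio = √(1−f) = 0.92462447.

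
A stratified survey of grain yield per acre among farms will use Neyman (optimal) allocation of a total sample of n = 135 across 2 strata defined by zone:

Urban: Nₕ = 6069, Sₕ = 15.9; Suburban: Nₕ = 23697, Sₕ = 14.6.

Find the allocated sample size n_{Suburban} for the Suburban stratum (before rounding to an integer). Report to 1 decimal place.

105.6

Neyman allocation: nₕ = n·NₕSₕ / Σⱼ NⱼSⱼ.
Σ NⱼSⱼ = 6069·15.9 + 23697·14.6 = 442473.3.
n_{Suburban} = 135·23697·14.6 / 442473.3 = 105.6.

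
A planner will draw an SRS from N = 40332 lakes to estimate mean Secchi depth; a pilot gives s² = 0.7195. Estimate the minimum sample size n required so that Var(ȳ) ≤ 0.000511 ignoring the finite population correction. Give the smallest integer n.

1409

Without fpc, n₀ = s²/D = 0.7195/0.000511 = 1408.0235.
Rounding up, n = 1409.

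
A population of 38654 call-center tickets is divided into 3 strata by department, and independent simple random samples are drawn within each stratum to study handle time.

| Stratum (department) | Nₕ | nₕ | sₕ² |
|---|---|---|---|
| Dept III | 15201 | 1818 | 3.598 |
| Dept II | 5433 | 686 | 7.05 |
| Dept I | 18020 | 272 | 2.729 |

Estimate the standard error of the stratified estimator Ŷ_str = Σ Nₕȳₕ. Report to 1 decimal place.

Var(Ŷ_str) = Σₕ Nₕ²(1 − fₕ)sₕ²/nₕ.
Dept III: 15201²·(1 − 1818/15201)·3.598/1818 = 402617.75.
Dept II: 5433²·(1 − 686/5433)·7.05/686 = 265047.64.
Dept I: 18020²·(1 − 272/18020)·2.729/272 = 3.2087718 × 10^6.
Sum = 3.8764372 × 10^6.
SE = √(3.8764372 × 10^6) = 1968.9.

1968.9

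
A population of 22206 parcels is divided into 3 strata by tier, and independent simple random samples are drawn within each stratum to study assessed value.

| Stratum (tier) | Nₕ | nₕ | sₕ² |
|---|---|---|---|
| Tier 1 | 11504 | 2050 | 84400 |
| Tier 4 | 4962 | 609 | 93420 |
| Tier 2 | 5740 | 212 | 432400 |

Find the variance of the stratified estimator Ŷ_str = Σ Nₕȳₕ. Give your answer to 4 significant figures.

Var(Ŷ_str) = Σₕ Nₕ²(1 − fₕ)sₕ²/nₕ.
Tier 1: 11504²·(1 − 2050/11504)·84400/2050 = 4.47768 × 10^9.
Tier 4: 4962²·(1 − 609/4962)·93420/609 = 3.3133552 × 10^9.
Tier 2: 5740²·(1 − 212/5740)·432400/212 = 6.4718695 × 10^10.
Sum = 7.250973 × 10^10.

7.251 × 10^10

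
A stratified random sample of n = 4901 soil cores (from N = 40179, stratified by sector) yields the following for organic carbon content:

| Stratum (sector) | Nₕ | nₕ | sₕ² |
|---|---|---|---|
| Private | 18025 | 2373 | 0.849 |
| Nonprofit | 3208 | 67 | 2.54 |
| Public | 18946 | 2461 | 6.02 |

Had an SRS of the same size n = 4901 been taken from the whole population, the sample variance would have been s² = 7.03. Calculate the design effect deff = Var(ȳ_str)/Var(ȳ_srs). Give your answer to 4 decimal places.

Var(ȳ_str) = Σ Wₕ²(1−fₕ)sₕ²/nₕ with Wₕ = Nₕ/40179:
  Private: (18025/40179)²·(1−2373/18025)·0.849/2373 = 6.2525449 × 10^-5
  Nonprofit: (3208/40179)²·(1−67/3208)·2.54/67 = 2.3662627 × 10^-4
  Public: (18946/40179)²·(1−2461/18946)·6.02/2461 = 4.7325272 × 10^-4
  → Var(ȳ_str) = 7.7240444 × 10^-4.
Var(ȳ_srs) = (1 − 4901/40179)·7.03/4901 = 0.0012594341.
deff = (7.7240444 × 10^-4) / 0.0012594341 = 0.6133.

0.6133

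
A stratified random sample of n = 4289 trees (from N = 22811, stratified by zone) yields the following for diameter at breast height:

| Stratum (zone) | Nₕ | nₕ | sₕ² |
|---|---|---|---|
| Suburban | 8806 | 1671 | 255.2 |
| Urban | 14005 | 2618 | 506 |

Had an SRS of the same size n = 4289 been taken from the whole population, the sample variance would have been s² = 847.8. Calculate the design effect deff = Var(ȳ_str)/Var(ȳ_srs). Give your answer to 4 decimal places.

Var(ȳ_str) = Σ Wₕ²(1−fₕ)sₕ²/nₕ with Wₕ = Nₕ/22811:
  Suburban: (8806/22811)²·(1−1671/8806)·255.2/1671 = 0.01844116
  Urban: (14005/22811)²·(1−2618/14005)·506/2618 = 0.059235855
  → Var(ȳ_str) = 0.077677015.
Var(ȳ_srs) = (1 − 4289/22811)·847.8/4289 = 0.16050217.
deff = 0.077677015 / 0.16050217 = 0.4840.

0.4840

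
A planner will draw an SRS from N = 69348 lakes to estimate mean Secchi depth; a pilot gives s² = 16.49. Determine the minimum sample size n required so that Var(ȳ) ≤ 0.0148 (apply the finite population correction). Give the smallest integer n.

Without fpc, n₀ = s²/D = 16.49/0.0148 = 1114.1892.
With fpc, (1 − n/N)·s²/n ≤ D requires n ≥ n₀/(1 + n₀/N) = 1114.1892/(1 + 1114.1892/69348) = 1096.5710.
Rounding up, n = 1097.

1097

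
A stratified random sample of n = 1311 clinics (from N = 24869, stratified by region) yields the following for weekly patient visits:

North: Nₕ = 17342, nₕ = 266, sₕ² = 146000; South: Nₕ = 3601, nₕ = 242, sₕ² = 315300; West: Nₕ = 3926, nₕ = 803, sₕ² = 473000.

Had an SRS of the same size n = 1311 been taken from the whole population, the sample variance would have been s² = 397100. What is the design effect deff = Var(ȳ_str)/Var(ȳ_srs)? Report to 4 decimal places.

Var(ȳ_str) = Σ Wₕ²(1−fₕ)sₕ²/nₕ with Wₕ = Nₕ/24869:
  North: (17342/24869)²·(1−266/17342)·146000/266 = 262.8088
  South: (3601/24869)²·(1−242/3601)·315300/242 = 25.481506
  West: (3926/24869)²·(1−803/3926)·473000/803 = 11.677536
  → Var(ȳ_str) = 299.96784.
Var(ȳ_srs) = (1 − 1311/24869)·397100/1311 = 286.93088.
deff = 299.96784 / 286.93088 = 1.0454.

1.0454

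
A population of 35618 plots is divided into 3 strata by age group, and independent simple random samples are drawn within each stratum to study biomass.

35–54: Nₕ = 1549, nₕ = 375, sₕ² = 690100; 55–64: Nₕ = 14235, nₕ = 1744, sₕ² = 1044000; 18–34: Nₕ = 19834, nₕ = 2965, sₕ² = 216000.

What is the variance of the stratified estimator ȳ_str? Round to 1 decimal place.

105.8

Var(ȳ_str) = Σₕ Wₕ²(1 − fₕ)sₕ²/nₕ with Wₕ = Nₕ/N, N = 35618.
35–54: Wₕ = 0.04348925; term = 0.04348925²·(1 − 0.24209167)·690100/375 = 2.6379175.
55–64: Wₕ = 0.39965748; term = 0.39965748²·(1 − 0.12251493)·1044000/1744 = 83.901483.
18–34: Wₕ = 0.55685328; term = 0.55685328²·(1 − 0.14949077)·216000/2965 = 19.212755.
Sum = 105.75216.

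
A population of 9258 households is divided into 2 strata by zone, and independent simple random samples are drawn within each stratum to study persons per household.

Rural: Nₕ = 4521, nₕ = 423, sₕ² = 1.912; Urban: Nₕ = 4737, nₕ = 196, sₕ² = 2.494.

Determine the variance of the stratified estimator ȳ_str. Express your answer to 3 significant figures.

Var(ȳ_str) = Σₕ Wₕ²(1 − fₕ)sₕ²/nₕ with Wₕ = Nₕ/N, N = 9258.
Rural: Wₕ = 0.48833441; term = 0.48833441²·(1 − 0.09356337)·1.912/423 = 9.7705639 × 10^-4.
Urban: Wₕ = 0.51166559; term = 0.51166559²·(1 − 0.04137640)·2.494/196 = 0.0031934558.
Sum = 0.0041705122.

0.00417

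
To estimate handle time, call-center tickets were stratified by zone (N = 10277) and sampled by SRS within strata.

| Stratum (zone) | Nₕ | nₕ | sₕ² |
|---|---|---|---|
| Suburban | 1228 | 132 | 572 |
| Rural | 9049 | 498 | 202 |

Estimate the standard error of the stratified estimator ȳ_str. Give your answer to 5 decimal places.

0.59363

Var(ȳ_str) = Σₕ Wₕ²(1 − fₕ)sₕ²/nₕ with Wₕ = Nₕ/N, N = 10277.
Suburban: Wₕ = 0.11949012; term = 0.11949012²·(1 − 0.10749186)·572/132 = 0.055220242.
Rural: Wₕ = 0.88050988; term = 0.88050988²·(1 − 0.05503371)·202/498 = 0.29717126.
Sum = 0.3523915.
SE = √(0.3523915) = 0.59363.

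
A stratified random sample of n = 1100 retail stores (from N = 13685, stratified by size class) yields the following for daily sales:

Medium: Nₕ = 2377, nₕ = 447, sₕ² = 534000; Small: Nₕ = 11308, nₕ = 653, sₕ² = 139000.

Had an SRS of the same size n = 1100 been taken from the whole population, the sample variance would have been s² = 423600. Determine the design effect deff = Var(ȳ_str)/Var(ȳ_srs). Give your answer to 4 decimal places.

0.4693

Var(ȳ_str) = Σ Wₕ²(1−fₕ)sₕ²/nₕ with Wₕ = Nₕ/13685:
  Medium: (2377/13685)²·(1−447/2377)·534000/447 = 29.263793
  Small: (11308/13685)²·(1−653/11308)·139000/653 = 136.9466
  → Var(ȳ_str) = 166.21039.
Var(ȳ_srs) = (1 − 1100/13685)·423600/1100 = 354.13731.
deff = 166.21039 / 354.13731 = 0.4693.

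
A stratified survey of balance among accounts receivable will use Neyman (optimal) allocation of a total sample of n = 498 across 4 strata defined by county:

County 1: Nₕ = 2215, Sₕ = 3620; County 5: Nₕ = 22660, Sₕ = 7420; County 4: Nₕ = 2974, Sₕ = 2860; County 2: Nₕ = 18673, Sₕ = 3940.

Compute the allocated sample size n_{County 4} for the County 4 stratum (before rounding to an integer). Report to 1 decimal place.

Neyman allocation: nₕ = n·NₕSₕ / Σⱼ NⱼSⱼ.
Σ NⱼSⱼ = 2215·3620 + 22660·7420 + 2974·2860 + 18673·3940 = 2.5823276 × 10^8.
n_{County 4} = 498·2974·2860 / (2.5823276 × 10^8) = 16.4.

16.4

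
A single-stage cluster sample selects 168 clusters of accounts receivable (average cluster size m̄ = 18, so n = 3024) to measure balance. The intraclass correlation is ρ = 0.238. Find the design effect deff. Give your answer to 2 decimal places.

deff = 1 + (18 − 1)·0.238 = 1 + 4.046 = 5.046.

5.05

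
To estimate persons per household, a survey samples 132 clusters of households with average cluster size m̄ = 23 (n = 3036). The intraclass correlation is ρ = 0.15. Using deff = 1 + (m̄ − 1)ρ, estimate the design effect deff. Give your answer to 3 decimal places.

4.300

deff = 1 + (23 − 1)·0.15 = 1 + 3.3 = 4.3.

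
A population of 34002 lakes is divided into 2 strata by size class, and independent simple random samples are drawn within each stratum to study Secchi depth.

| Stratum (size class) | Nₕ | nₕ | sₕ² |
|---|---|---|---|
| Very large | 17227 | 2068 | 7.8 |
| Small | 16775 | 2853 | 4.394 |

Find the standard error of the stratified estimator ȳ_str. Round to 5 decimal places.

0.03410

Var(ȳ_str) = Σₕ Wₕ²(1 − fₕ)sₕ²/nₕ with Wₕ = Nₕ/N, N = 34002.
Very large: Wₕ = 0.50664667; term = 0.50664667²·(1 − 0.12004412)·7.8/2068 = 8.5195244 × 10^-4.
Small: Wₕ = 0.49335333; term = 0.49335333²·(1 − 0.17007452)·4.394/2853 = 3.1110967 × 10^-4.
Sum = 0.0011630621.
SE = √(0.0011630621) = 0.03410.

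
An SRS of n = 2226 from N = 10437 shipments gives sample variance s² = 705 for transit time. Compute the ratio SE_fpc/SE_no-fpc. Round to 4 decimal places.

0.8870

f = n/N = 2226/10437 = 0.21327968.
SE_no-fpc = √(s²/n) = 0.56277135; SE_fpc = √((1−f)s²/n) = 0.49916274.
Ratio = √(1−f) = 0.88697256.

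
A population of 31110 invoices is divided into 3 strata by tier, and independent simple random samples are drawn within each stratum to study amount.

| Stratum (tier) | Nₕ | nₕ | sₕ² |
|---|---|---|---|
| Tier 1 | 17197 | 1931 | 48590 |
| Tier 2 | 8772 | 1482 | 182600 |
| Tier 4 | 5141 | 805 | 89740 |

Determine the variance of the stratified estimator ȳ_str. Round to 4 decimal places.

Var(ȳ_str) = Σₕ Wₕ²(1 − fₕ)sₕ²/nₕ with Wₕ = Nₕ/N, N = 31110.
Tier 1: Wₕ = 0.55278046; term = 0.55278046²·(1 − 0.11228703)·48590/1931 = 6.825627.
Tier 2: Wₕ = 0.28196721; term = 0.28196721²·(1 − 0.16894665)·182600/1482 = 8.1410177.
Tier 4: Wₕ = 0.16525233; term = 0.16525233²·(1 − 0.15658432)·89740/805 = 2.5675981.
Sum = 17.534243.

17.5342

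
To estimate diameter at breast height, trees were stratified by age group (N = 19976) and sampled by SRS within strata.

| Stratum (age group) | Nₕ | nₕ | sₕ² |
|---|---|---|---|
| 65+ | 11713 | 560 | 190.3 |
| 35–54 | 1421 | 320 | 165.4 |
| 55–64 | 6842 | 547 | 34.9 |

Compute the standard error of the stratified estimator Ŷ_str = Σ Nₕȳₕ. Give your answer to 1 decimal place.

Var(Ŷ_str) = Σₕ Nₕ²(1 − fₕ)sₕ²/nₕ.
65+: 11713²·(1 − 560/11713)·190.3/560 = 4.4392603 × 10^7.
35–54: 1421²·(1 − 320/1421)·165.4/320 = 808661.79.
55–64: 6842²·(1 − 547/6842)·34.9/547 = 2.7480011 × 10^6.
Sum = 4.7949266 × 10^7.
SE = √(4.7949266 × 10^7) = 6924.5.

6924.5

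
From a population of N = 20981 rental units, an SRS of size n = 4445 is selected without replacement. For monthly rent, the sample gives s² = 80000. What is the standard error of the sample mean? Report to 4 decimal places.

3.7663

Under SRS without replacement, Var(ȳ) = (1 − f)·s²/n with f = n/N = 4445/20981 = 0.21185835.
Var(ȳ) = (1 − 0.21185835)·80000/4445 = 0.78814165·17.99775 = 14.184777.
SE(ȳ) = √(14.184777) = 3.7663.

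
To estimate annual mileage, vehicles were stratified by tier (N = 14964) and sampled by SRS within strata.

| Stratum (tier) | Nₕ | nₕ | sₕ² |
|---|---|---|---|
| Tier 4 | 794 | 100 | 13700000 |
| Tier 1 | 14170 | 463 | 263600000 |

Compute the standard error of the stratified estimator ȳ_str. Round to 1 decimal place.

Var(ȳ_str) = Σₕ Wₕ²(1 − fₕ)sₕ²/nₕ with Wₕ = Nₕ/N, N = 14964.
Tier 4: Wₕ = 0.05306068; term = 0.05306068²·(1 − 0.12594458)·13700000/100 = 337.13601.
Tier 1: Wₕ = 0.94693932; term = 0.94693932²·(1 − 0.03267466)·263600000/463 = 493834.33.
Sum = 494171.47.
SE = √(494171.47) = 703.0.

703.0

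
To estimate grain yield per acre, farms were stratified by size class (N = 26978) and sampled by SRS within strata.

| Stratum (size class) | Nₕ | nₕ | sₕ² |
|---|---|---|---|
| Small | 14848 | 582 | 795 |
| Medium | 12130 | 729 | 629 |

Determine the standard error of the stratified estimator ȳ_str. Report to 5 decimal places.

0.74933

Var(ȳ_str) = Σₕ Wₕ²(1 − fₕ)sₕ²/nₕ with Wₕ = Nₕ/N, N = 26978.
Small: Wₕ = 0.55037438; term = 0.55037438²·(1 − 0.03919720)·795/582 = 0.3975528.
Medium: Wₕ = 0.44962562; term = 0.44962562²·(1 − 0.06009893)·629/729 = 0.16394847.
Sum = 0.56150127.
SE = √(0.56150127) = 0.74933.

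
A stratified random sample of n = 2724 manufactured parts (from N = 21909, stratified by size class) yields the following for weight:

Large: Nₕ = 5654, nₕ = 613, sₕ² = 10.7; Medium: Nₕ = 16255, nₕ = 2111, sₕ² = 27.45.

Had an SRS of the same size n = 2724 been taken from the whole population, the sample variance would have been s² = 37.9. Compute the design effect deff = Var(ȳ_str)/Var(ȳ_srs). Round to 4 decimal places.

0.5963

Var(ȳ_str) = Σ Wₕ²(1−fₕ)sₕ²/nₕ with Wₕ = Nₕ/21909:
  Large: (5654/21909)²·(1−613/5654)·10.7/613 = 0.0010364556
  Medium: (16255/21909)²·(1−2111/16255)·27.45/2111 = 0.0062282814
  → Var(ȳ_str) = 0.007264737.
Var(ȳ_srs) = (1 − 2724/21909)·37.9/2724 = 0.01218348.
deff = 0.007264737 / 0.01218348 = 0.5963.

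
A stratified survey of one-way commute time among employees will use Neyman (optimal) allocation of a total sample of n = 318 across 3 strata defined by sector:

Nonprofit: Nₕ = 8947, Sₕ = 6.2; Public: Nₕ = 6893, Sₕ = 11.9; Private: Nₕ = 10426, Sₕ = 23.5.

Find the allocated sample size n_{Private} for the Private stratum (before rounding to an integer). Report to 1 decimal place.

Neyman allocation: nₕ = n·NₕSₕ / Σⱼ NⱼSⱼ.
Σ NⱼSⱼ = 8947·6.2 + 6893·11.9 + 10426·23.5 = 382509.1.
n_{Private} = 318·10426·23.5 / 382509.1 = 203.7.

203.7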